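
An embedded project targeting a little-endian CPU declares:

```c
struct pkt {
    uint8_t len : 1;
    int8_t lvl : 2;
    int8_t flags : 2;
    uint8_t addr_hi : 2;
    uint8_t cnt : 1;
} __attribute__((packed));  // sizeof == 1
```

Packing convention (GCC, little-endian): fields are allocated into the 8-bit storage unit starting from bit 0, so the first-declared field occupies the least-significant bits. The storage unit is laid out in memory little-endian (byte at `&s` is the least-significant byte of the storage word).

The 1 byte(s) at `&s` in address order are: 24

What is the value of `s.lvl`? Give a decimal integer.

-2

[0]=0x24 (little-endian) → word 0x24
len [0+:1] = (word>>0) & 0x1 = 0
lvl [1+:2] = (word>>1) & 0x3 = 2  ←
flags [3+:2] = (word>>3) & 0x3 = 0
addr_hi [5+:2] = (word>>5) & 0x3 = 1
cnt [7+:1] = (word>>7) & 0x1 = 0
lvl signed 2b, MSB=1: 2 - 4 = -2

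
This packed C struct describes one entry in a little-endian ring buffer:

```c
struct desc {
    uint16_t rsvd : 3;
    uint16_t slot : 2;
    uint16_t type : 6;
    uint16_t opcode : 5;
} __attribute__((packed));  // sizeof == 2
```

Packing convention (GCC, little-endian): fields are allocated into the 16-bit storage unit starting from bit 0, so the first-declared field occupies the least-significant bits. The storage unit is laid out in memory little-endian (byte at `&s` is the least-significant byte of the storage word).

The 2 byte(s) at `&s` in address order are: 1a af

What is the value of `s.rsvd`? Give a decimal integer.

[0]=0x1a [1]=0xaf (little-endian) → word 0xaf1a
rsvd [0+:3] = (word>>0) & 0x7 = 2  ←
slot [3+:2] = (word>>3) & 0x3 = 3
type [5+:6] = (word>>5) & 0x3f = 56
opcode [11+:5] = (word>>11) & 0x1f = 21

2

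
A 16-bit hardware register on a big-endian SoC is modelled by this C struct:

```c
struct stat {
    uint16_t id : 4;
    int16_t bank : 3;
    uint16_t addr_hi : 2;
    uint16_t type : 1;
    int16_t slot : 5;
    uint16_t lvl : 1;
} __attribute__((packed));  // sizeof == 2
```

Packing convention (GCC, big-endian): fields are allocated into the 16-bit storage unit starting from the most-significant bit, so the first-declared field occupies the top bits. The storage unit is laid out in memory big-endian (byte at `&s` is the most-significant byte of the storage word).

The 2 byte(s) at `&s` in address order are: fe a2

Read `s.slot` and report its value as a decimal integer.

-15

[0]=0xfe [1]=0xa2 (big-endian) → word 0xfea2
id [12+:4] = (word>>12) & 0xf = 15
bank [9+:3] = (word>>9) & 0x7 = 7
addr_hi [7+:2] = (word>>7) & 0x3 = 1
type [6+:1] = (word>>6) & 0x1 = 0
slot [1+:5] = (word>>1) & 0x1f = 17  ←
lvl [0+:1] = (word>>0) & 0x1 = 0
slot signed 5b, MSB=1: 17 - 32 = -15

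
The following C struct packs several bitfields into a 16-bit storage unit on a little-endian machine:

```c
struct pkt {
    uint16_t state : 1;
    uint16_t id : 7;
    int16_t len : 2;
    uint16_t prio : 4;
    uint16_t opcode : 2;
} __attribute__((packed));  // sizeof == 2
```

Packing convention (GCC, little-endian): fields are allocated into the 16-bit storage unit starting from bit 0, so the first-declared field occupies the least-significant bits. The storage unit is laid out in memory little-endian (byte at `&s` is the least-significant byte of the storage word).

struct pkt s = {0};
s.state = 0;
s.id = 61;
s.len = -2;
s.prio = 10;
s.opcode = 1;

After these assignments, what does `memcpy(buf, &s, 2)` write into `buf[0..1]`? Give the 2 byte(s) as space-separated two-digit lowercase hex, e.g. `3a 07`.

state:1 = 0 → 0x0 << 0 → word 0x0000
id:7 = 61 → 0x3d << 1 → word 0x007a
len:2 = -2 → 0x2 << 8 → word 0x027a
prio:4 = 10 → 0xa << 10 → word 0x2a7a
opcode:2 = 1 → 0x1 << 14 → word 0x6a7a
word = 0x6a7a → little-endian bytes:
  [0]=0x7a  [1]=0x6a

7a 6a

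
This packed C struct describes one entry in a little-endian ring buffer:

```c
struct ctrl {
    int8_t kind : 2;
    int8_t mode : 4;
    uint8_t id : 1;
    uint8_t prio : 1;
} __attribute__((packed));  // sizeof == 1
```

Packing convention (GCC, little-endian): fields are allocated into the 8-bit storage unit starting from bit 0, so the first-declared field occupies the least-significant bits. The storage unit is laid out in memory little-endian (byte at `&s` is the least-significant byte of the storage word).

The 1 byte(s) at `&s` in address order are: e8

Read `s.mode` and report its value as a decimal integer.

[0]=0xe8 (little-endian) → word 0xe8
kind [0+:2] = (word>>0) & 0x3 = 0
mode [2+:4] = (word>>2) & 0xf = 10  ←
id [6+:1] = (word>>6) & 0x1 = 1
prio [7+:1] = (word>>7) & 0x1 = 1
mode signed 4b, MSB=1: 10 - 16 = -6

-6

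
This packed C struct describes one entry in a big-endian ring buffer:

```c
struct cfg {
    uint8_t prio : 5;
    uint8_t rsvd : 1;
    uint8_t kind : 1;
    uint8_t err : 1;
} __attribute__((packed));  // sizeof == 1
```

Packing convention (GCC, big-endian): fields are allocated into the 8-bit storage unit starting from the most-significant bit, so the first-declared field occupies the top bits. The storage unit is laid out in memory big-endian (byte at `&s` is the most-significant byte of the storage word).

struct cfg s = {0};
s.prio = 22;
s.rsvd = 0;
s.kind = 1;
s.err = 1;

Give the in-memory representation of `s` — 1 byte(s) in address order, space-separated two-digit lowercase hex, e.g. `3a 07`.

b3

prio (5b) val=22 bits=0x16 at bit 3: 0xb0
rsvd (1b) val=0 bits=0x0 at bit 2: 0xb0
kind (1b) val=1 bits=0x1 at bit 1: 0xb2
err (1b) val=1 bits=0x1 at bit 0: 0xb3
word = 0xb3 → big-endian bytes:
  [0]=0xb3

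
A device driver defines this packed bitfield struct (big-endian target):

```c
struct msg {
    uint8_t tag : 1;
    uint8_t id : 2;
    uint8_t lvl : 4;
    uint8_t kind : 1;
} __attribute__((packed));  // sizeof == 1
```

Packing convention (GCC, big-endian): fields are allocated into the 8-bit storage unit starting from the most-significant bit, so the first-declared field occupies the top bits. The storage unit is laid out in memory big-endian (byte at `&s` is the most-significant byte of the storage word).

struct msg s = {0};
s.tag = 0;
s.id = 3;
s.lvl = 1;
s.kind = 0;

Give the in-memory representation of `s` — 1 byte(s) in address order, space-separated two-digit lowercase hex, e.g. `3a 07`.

[7+:1] tag=0 & 0x1 = 0x0; word=0x00
[5+:2] id=3 & 0x3 = 0x3; word=0x60
[1+:4] lvl=1 & 0xf = 0x1; word=0x62
[0+:1] kind=0 & 0x1 = 0x0; word=0x62
word = 0x62 → big-endian bytes:
  [0]=0x62

62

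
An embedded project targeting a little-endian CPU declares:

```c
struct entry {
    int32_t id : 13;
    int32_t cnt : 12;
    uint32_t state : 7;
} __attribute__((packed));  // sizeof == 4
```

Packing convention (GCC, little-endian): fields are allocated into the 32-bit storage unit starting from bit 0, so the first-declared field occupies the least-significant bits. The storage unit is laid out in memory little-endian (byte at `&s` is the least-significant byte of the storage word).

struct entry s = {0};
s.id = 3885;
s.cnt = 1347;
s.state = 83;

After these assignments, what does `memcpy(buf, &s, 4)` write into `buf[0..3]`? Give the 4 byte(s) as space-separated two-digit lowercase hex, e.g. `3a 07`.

id (13b) val=3885 bits=0xf2d at bit 0: 0x00000f2d
cnt (12b) val=1347 bits=0x543 at bit 13: 0x00a86f2d
state (7b) val=83 bits=0x53 at bit 25: 0xa6a86f2d
word = 0xa6a86f2d → little-endian bytes:
  [0]=0x2d  [1]=0x6f  [2]=0xa8  [3]=0xa6

2d 6f a8 a6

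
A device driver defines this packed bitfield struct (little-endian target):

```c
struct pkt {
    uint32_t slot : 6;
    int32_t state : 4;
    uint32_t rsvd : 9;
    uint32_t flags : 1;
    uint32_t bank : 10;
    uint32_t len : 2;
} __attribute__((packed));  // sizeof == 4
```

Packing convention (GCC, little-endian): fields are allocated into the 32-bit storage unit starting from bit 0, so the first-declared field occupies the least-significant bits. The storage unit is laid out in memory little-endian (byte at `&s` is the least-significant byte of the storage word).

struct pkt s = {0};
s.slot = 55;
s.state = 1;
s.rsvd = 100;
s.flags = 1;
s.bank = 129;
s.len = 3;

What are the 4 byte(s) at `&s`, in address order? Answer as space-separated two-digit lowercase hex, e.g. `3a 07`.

77 90 19 c8

slot (6b) val=55 bits=0x37 at bit 0: 0x00000037
state (4b) val=1 bits=0x1 at bit 6: 0x00000077
rsvd (9b) val=100 bits=0x64 at bit 10: 0x00019077
flags (1b) val=1 bits=0x1 at bit 19: 0x00099077
bank (10b) val=129 bits=0x81 at bit 20: 0x08199077
len (2b) val=3 bits=0x3 at bit 30: 0xc8199077
word = 0xc8199077 → little-endian bytes:
  [0]=0x77  [1]=0x90  [2]=0x19  [3]=0xc8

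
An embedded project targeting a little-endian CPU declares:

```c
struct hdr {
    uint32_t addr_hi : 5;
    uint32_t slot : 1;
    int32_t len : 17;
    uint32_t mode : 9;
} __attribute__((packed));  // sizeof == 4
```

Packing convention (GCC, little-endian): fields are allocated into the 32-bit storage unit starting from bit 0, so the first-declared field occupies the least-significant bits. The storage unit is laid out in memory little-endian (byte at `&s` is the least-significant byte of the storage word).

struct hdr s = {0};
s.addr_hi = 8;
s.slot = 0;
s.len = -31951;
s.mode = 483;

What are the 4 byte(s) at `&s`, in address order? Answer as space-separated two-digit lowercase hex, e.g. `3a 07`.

48 cc e0 f1

addr_hi (5b) val=8 bits=0x8 at bit 0: 0x00000008
slot (1b) val=0 bits=0x0 at bit 5: 0x00000008
len (17b) val=-31951 bits=0x18331 at bit 6: 0x0060cc48
mode (9b) val=483 bits=0x1e3 at bit 23: 0xf1e0cc48
word = 0xf1e0cc48 → little-endian bytes:
  [0]=0x48  [1]=0xcc  [2]=0xe0  [3]=0xf1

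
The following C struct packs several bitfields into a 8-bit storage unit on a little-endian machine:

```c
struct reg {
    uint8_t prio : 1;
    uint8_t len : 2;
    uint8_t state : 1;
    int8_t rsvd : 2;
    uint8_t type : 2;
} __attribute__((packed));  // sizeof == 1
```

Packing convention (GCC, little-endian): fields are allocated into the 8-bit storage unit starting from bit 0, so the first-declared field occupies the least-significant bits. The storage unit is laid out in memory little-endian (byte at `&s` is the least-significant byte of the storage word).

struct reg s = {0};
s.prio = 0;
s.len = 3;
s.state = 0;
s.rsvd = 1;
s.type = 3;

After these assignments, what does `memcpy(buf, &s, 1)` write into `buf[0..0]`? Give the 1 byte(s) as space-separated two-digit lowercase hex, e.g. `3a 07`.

d6

[0+:1] prio=0 & 0x1 = 0x0; word=0x00
[1+:2] len=3 & 0x3 = 0x3; word=0x06
[3+:1] state=0 & 0x1 = 0x0; word=0x06
[4+:2] rsvd=1 & 0x3 = 0x1; word=0x16
[6+:2] type=3 & 0x3 = 0x3; word=0xd6
word = 0xd6 → little-endian bytes:
  [0]=0xd6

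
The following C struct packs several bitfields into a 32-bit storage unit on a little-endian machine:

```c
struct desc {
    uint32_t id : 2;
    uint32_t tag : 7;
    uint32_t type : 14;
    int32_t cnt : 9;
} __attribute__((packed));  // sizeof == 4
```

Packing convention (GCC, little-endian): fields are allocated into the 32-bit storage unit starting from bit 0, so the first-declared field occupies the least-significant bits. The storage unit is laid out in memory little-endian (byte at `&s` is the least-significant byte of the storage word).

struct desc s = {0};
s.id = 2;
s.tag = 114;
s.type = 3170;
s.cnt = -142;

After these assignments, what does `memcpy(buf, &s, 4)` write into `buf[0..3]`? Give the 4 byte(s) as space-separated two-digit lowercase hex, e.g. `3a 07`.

ca c5 18 b9

id (2b) val=2 bits=0x2 at bit 0: 0x00000002
tag (7b) val=114 bits=0x72 at bit 2: 0x000001ca
type (14b) val=3170 bits=0xc62 at bit 9: 0x0018c5ca
cnt (9b) val=-142 bits=0x172 at bit 23: 0xb918c5ca
word = 0xb918c5ca → little-endian bytes:
  [0]=0xca  [1]=0xc5  [2]=0x18  [3]=0xb9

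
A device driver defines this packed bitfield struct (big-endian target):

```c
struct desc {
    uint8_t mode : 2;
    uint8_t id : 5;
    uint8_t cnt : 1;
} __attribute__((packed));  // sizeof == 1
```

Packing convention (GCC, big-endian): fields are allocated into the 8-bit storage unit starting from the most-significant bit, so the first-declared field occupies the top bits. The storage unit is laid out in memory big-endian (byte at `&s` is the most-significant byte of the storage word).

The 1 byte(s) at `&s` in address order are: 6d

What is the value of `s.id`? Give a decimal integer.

[0]=0x6d (big-endian) → word 0x6d
mode:2 @ bit 6 → (0x6d>>6)&0x3 = 0x1
id:5 @ bit 1 → (0x6d>>1)&0x1f = 0x16  ←
cnt:1 @ bit 0 → (0x6d>>0)&0x1 = 0x1

22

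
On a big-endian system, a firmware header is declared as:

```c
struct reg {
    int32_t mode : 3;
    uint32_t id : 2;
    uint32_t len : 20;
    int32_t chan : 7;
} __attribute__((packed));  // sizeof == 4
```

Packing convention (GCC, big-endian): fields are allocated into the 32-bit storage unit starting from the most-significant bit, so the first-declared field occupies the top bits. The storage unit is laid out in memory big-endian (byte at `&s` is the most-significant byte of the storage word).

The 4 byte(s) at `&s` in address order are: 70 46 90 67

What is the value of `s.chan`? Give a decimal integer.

[0]=0x70 [1]=0x46 [2]=0x90 [3]=0x67 (big-endian) → word 0x70469067
mode:3 @ bit 29 → (0x70469067>>29)&0x7 = 0x3
id:2 @ bit 27 → (0x70469067>>27)&0x3 = 0x2
len:20 @ bit 7 → (0x70469067>>7)&0xfffff = 0x8d20
chan:7 @ bit 0 → (0x70469067>>0)&0x7f = 0x67  ←
chan signed 7b, MSB=1: 103 - 128 = -25

-25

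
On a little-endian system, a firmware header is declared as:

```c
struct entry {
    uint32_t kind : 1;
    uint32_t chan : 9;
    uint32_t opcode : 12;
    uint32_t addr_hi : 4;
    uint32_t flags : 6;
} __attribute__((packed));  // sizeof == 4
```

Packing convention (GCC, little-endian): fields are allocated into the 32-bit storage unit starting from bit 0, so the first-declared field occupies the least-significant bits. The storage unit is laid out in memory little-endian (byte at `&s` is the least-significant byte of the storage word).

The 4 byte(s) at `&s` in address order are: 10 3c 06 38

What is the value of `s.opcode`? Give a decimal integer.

[0]=0x10 [1]=0x3c [2]=0x06 [3]=0x38 (little-endian) → word 0x38063c10
kind:1 @ bit 0 → (0x38063c10>>0)&0x1 = 0x0
chan:9 @ bit 1 → (0x38063c10>>1)&0x1ff = 0x8
opcode:12 @ bit 10 → (0x38063c10>>10)&0xfff = 0x18f  ←
addr_hi:4 @ bit 22 → (0x38063c10>>22)&0xf = 0x0
flags:6 @ bit 26 → (0x38063c10>>26)&0x3f = 0xe

399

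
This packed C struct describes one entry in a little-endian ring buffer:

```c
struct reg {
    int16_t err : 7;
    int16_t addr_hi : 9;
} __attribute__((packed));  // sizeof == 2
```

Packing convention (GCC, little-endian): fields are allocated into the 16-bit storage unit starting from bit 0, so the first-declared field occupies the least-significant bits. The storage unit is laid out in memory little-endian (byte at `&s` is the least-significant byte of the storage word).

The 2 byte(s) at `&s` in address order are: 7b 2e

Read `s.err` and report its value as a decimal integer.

-5

[0]=0x7b [1]=0x2e (little-endian) → word 0x2e7b
err [0+:7] = (word>>0) & 0x7f = 123  ←
addr_hi [7+:9] = (word>>7) & 0x1ff = 92
err signed 7b, MSB=1: 123 - 128 = -5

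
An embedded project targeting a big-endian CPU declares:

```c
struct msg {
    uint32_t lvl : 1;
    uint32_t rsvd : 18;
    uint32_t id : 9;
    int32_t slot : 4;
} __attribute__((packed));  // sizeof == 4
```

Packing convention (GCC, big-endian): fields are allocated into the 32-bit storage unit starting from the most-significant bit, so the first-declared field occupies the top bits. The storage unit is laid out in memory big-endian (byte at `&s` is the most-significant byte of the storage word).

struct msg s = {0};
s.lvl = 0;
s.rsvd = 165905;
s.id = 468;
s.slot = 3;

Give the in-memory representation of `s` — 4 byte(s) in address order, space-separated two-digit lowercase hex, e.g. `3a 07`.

lvl (1b) val=0 bits=0x0 at bit 31: 0x00000000
rsvd (18b) val=165905 bits=0x28811 at bit 13: 0x51022000
id (9b) val=468 bits=0x1d4 at bit 4: 0x51023d40
slot (4b) val=3 bits=0x3 at bit 0: 0x51023d43
word = 0x51023d43 → big-endian bytes:
  [0]=0x51  [1]=0x02  [2]=0x3d  [3]=0x43

51 02 3d 43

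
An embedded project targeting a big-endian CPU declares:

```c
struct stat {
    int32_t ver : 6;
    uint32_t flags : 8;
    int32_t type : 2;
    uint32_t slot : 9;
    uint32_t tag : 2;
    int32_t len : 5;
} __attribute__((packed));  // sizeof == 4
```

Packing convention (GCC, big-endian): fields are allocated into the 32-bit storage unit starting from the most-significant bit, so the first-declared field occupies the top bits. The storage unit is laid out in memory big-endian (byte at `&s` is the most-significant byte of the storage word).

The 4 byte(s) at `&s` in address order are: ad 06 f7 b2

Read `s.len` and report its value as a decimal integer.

-14

[0]=0xad [1]=0x06 [2]=0xf7 [3]=0xb2 (big-endian) → word 0xad06f7b2
ver [26+:6] = (word>>26) & 0x3f = 43
flags [18+:8] = (word>>18) & 0xff = 65
type [16+:2] = (word>>16) & 0x3 = 2
slot [7+:9] = (word>>7) & 0x1ff = 495
tag [5+:2] = (word>>5) & 0x3 = 1
len [0+:5] = (word>>0) & 0x1f = 18  ←
len signed 5b, MSB=1: 18 - 32 = -14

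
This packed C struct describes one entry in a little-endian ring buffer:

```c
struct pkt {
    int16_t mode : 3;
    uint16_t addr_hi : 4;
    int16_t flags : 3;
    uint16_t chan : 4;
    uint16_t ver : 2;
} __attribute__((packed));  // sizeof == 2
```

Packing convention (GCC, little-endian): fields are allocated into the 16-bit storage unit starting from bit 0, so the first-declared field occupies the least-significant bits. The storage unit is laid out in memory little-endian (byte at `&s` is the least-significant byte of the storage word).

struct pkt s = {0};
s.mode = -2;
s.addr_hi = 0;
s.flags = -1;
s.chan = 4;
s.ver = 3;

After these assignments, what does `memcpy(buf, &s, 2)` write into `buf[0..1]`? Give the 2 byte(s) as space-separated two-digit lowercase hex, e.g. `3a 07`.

mode:3 = -2 → 0x6 << 0 → word 0x0006
addr_hi:4 = 0 → 0x0 << 3 → word 0x0006
flags:3 = -1 → 0x7 << 7 → word 0x0386
chan:4 = 4 → 0x4 << 10 → word 0x1386
ver:2 = 3 → 0x3 << 14 → word 0xd386
word = 0xd386 → little-endian bytes:
  [0]=0x86  [1]=0xd3

86 d3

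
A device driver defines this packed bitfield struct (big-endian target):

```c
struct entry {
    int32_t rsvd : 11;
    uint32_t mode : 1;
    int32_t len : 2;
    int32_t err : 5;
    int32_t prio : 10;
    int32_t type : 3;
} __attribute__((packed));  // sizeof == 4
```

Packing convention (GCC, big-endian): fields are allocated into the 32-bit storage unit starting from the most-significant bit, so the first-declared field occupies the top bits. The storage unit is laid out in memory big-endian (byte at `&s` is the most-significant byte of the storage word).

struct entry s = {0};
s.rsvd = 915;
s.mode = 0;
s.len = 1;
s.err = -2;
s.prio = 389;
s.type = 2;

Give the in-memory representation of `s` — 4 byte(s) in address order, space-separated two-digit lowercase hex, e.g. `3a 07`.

rsvd:11 = 915 → 0x393 << 21 → word 0x72600000
mode:1 = 0 → 0x0 << 20 → word 0x72600000
len:2 = 1 → 0x1 << 18 → word 0x72640000
err:5 = -2 → 0x1e << 13 → word 0x7267c000
prio:10 = 389 → 0x185 << 3 → word 0x7267cc28
type:3 = 2 → 0x2 << 0 → word 0x7267cc2a
word = 0x7267cc2a → big-endian bytes:
  [0]=0x72  [1]=0x67  [2]=0xcc  [3]=0x2a

72 67 cc 2a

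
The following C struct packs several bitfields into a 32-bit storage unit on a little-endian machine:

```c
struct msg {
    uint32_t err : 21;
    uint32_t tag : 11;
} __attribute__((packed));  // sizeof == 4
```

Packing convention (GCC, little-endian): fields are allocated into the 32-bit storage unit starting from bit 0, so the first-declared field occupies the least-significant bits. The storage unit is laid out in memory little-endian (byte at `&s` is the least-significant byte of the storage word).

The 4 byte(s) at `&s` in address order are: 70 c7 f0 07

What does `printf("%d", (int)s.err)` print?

[0]=0x70 [1]=0xc7 [2]=0xf0 [3]=0x07 (little-endian) → word 0x07f0c770
err [0+:21] = (word>>0) & 0x1fffff = 1099632  ←
tag [21+:11] = (word>>21) & 0x7ff = 63

1099632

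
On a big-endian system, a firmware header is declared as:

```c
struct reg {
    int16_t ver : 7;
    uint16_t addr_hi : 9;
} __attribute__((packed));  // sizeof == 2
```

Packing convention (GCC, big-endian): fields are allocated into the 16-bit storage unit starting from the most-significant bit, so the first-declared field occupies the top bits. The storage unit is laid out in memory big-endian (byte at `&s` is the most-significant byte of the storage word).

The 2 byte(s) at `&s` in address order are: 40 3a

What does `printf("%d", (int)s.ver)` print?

[0]=0x40 [1]=0x3a (big-endian) → word 0x403a
ver:7 @ bit 9 → (0x403a>>9)&0x7f = 0x20  ←
addr_hi:9 @ bit 0 → (0x403a>>0)&0x1ff = 0x3a
ver signed 7b, MSB=0: value = 32

32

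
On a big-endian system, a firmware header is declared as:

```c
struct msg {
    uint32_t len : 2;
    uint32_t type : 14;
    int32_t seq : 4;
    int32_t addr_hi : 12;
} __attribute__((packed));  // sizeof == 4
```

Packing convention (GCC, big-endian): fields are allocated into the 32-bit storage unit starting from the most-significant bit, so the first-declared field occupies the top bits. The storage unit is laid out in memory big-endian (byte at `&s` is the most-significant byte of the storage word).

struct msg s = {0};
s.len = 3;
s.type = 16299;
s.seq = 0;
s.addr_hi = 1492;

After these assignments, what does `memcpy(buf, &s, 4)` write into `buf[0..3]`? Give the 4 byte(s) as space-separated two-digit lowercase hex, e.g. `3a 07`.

len (2b) val=3 bits=0x3 at bit 30: 0xc0000000
type (14b) val=16299 bits=0x3fab at bit 16: 0xffab0000
seq (4b) val=0 bits=0x0 at bit 12: 0xffab0000
addr_hi (12b) val=1492 bits=0x5d4 at bit 0: 0xffab05d4
word = 0xffab05d4 → big-endian bytes:
  [0]=0xff  [1]=0xab  [2]=0x05  [3]=0xd4

ff ab 05 d4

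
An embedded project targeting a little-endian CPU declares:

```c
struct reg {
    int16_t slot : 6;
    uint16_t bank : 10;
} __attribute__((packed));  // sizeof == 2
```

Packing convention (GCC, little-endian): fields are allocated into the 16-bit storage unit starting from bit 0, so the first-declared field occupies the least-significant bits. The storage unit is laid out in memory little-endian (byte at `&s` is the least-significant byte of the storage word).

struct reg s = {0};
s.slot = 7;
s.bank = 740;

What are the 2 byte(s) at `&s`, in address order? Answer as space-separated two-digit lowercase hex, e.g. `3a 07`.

07 b9

slot:6 = 7 → 0x7 << 0 → word 0x0007
bank:10 = 740 → 0x2e4 << 6 → word 0xb907
word = 0xb907 → little-endian bytes:
  [0]=0x07  [1]=0xb9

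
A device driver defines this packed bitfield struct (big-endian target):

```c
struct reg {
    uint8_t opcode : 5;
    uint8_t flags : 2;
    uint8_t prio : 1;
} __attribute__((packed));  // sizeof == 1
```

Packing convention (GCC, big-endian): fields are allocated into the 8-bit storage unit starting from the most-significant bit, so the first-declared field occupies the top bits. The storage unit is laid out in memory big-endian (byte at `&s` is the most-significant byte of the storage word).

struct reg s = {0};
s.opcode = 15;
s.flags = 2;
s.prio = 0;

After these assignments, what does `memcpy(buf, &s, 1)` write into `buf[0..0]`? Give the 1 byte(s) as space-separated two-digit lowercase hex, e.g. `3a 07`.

7c

opcode (5b) val=15 bits=0xf at bit 3: 0x78
flags (2b) val=2 bits=0x2 at bit 1: 0x7c
prio (1b) val=0 bits=0x0 at bit 0: 0x7c
word = 0x7c → big-endian bytes:
  [0]=0x7c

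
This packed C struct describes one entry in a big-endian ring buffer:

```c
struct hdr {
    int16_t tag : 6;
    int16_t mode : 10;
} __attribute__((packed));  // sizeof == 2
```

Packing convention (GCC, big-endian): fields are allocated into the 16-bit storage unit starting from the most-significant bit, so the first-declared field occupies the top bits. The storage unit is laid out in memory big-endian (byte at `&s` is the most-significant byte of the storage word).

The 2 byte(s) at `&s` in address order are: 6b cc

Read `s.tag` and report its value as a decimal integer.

[0]=0x6b [1]=0xcc (big-endian) → word 0x6bcc
tag [10+:6] = (word>>10) & 0x3f = 26  ←
mode [0+:10] = (word>>0) & 0x3ff = 972
tag signed 6b, MSB=0: value = 26

26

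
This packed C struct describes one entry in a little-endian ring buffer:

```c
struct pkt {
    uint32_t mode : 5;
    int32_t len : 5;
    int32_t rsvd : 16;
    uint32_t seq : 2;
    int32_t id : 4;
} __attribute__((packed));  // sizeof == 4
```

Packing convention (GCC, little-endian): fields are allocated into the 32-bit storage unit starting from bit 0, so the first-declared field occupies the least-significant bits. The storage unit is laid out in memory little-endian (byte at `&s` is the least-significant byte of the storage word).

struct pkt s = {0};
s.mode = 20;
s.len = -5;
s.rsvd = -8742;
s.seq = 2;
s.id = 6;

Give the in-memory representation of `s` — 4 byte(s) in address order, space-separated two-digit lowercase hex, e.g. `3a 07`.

74 6b 77 6b

mode:5 = 20 → 0x14 << 0 → word 0x00000014
len:5 = -5 → 0x1b << 5 → word 0x00000374
rsvd:16 = -8742 → 0xddda << 10 → word 0x03776b74
seq:2 = 2 → 0x2 << 26 → word 0x0b776b74
id:4 = 6 → 0x6 << 28 → word 0x6b776b74
word = 0x6b776b74 → little-endian bytes:
  [0]=0x74  [1]=0x6b  [2]=0x77  [3]=0x6b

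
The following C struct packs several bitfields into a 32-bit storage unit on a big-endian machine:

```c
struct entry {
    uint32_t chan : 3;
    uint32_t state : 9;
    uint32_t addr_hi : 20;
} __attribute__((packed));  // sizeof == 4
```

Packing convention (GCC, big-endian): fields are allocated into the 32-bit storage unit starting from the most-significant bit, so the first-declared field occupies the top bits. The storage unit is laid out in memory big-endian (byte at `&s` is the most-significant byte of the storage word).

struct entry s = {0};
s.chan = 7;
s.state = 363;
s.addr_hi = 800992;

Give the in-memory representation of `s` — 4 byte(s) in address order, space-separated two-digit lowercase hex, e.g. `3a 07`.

f6 bc 38 e0

[29+:3] chan=7 & 0x7 = 0x7; word=0xe0000000
[20+:9] state=363 & 0x1ff = 0x16b; word=0xf6b00000
[0+:20] addr_hi=800992 & 0xfffff = 0xc38e0; word=0xf6bc38e0
word = 0xf6bc38e0 → big-endian bytes:
  [0]=0xf6  [1]=0xbc  [2]=0x38  [3]=0xe0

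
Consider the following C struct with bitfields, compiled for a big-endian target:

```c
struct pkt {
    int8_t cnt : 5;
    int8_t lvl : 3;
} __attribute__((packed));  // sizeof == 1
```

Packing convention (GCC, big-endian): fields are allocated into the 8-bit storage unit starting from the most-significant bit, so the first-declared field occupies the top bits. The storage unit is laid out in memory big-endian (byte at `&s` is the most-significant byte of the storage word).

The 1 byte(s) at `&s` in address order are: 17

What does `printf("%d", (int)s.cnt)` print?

2

[0]=0x17 (big-endian) → word 0x17
cnt:5 @ bit 3 → (0x17>>3)&0x1f = 0x2  ←
lvl:3 @ bit 0 → (0x17>>0)&0x7 = 0x7
cnt signed 5b, MSB=0: value = 2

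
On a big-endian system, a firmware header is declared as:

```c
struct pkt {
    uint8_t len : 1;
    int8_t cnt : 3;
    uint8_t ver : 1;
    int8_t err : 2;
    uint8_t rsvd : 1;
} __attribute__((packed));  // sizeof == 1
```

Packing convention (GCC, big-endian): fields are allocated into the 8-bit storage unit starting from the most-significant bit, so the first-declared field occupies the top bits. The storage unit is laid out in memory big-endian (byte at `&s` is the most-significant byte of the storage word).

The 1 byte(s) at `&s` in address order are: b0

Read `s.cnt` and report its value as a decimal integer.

3

[0]=0xb0 (big-endian) → word 0xb0
len [7+:1] = (word>>7) & 0x1 = 1
cnt [4+:3] = (word>>4) & 0x7 = 3  ←
ver [3+:1] = (word>>3) & 0x1 = 0
err [1+:2] = (word>>1) & 0x3 = 0
rsvd [0+:1] = (word>>0) & 0x1 = 0
cnt signed 3b, MSB=0: value = 3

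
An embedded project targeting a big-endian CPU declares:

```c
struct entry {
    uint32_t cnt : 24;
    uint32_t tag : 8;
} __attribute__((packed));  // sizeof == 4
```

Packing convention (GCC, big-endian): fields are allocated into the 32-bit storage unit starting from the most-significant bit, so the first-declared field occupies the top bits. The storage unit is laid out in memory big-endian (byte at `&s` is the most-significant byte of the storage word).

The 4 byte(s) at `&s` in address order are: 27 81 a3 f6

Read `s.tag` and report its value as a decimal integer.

[0]=0x27 [1]=0x81 [2]=0xa3 [3]=0xf6 (big-endian) → word 0x2781a3f6
cnt [8+:24] = (word>>8) & 0xffffff = 2589091
tag [0+:8] = (word>>0) & 0xff = 246  ←

246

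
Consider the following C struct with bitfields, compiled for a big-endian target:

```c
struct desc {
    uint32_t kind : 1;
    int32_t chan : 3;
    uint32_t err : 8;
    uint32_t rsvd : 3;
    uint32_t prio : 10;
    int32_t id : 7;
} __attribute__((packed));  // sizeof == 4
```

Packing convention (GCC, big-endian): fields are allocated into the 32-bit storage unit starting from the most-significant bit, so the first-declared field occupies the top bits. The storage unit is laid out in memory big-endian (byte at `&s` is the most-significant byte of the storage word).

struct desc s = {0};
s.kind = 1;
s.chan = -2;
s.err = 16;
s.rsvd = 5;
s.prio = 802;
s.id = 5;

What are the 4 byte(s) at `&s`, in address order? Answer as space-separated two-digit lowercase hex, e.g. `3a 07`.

e1 0b 91 05

kind:1 = 1 → 0x1 << 31 → word 0x80000000
chan:3 = -2 → 0x6 << 28 → word 0xe0000000
err:8 = 16 → 0x10 << 20 → word 0xe1000000
rsvd:3 = 5 → 0x5 << 17 → word 0xe10a0000
prio:10 = 802 → 0x322 << 7 → word 0xe10b9100
id:7 = 5 → 0x5 << 0 → word 0xe10b9105
word = 0xe10b9105 → big-endian bytes:
  [0]=0xe1  [1]=0x0b  [2]=0x91  [3]=0x05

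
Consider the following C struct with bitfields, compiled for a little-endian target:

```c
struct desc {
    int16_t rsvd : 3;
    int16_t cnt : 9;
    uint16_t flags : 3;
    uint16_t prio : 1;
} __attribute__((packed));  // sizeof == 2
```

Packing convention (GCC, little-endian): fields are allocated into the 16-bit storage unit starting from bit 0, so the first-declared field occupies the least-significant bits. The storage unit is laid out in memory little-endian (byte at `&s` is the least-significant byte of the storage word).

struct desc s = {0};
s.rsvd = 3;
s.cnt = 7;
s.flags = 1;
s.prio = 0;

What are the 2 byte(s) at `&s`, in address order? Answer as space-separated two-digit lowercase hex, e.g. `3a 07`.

[0+:3] rsvd=3 & 0x7 = 0x3; word=0x0003
[3+:9] cnt=7 & 0x1ff = 0x7; word=0x003b
[12+:3] flags=1 & 0x7 = 0x1; word=0x103b
[15+:1] prio=0 & 0x1 = 0x0; word=0x103b
word = 0x103b → little-endian bytes:
  [0]=0x3b  [1]=0x10

3b 10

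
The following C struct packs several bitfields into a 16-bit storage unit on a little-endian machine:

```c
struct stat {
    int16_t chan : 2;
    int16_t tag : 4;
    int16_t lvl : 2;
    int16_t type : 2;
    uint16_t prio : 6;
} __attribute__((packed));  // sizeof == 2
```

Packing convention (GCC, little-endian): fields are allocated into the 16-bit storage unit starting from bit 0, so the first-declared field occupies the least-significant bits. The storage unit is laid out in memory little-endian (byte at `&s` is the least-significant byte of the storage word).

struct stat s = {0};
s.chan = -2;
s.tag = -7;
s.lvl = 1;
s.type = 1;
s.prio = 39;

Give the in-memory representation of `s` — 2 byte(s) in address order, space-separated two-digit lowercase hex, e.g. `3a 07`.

66 9d

[0+:2] chan=-2 & 0x3 = 0x2; word=0x0002
[2+:4] tag=-7 & 0xf = 0x9; word=0x0026
[6+:2] lvl=1 & 0x3 = 0x1; word=0x0066
[8+:2] type=1 & 0x3 = 0x1; word=0x0166
[10+:6] prio=39 & 0x3f = 0x27; word=0x9d66
word = 0x9d66 → little-endian bytes:
  [0]=0x66  [1]=0x9d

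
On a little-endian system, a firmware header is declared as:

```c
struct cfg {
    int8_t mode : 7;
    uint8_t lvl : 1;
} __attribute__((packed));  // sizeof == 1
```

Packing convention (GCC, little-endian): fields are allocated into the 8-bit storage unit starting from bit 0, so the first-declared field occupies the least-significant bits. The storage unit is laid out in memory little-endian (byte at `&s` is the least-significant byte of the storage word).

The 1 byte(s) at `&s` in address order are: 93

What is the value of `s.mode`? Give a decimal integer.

[0]=0x93 (little-endian) → word 0x93
mode:7 @ bit 0 → (0x93>>0)&0x7f = 0x13  ←
lvl:1 @ bit 7 → (0x93>>7)&0x1 = 0x1
mode signed 7b, MSB=0: value = 19

19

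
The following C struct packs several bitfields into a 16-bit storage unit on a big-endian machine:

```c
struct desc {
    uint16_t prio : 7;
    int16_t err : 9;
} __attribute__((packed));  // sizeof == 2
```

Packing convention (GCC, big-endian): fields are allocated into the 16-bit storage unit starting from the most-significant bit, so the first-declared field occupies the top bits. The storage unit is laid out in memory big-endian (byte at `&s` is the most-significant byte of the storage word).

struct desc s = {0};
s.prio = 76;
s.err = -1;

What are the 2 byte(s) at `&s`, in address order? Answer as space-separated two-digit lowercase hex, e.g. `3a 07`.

prio:7 = 76 → 0x4c << 9 → word 0x9800
err:9 = -1 → 0x1ff << 0 → word 0x99ff
word = 0x99ff → big-endian bytes:
  [0]=0x99  [1]=0xff

99 ff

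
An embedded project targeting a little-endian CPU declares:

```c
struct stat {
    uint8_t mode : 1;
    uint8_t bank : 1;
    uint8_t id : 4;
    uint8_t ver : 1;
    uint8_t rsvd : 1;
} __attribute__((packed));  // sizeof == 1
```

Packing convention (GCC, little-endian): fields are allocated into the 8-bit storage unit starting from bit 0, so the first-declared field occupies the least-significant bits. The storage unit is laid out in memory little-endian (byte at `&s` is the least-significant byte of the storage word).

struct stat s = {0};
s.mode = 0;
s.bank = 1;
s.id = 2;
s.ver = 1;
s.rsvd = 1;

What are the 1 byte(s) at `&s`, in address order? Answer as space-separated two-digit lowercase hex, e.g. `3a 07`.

ca

mode:1 = 0 → 0x0 << 0 → word 0x00
bank:1 = 1 → 0x1 << 1 → word 0x02
id:4 = 2 → 0x2 << 2 → word 0x0a
ver:1 = 1 → 0x1 << 6 → word 0x4a
rsvd:1 = 1 → 0x1 << 7 → word 0xca
word = 0xca → little-endian bytes:
  [0]=0xca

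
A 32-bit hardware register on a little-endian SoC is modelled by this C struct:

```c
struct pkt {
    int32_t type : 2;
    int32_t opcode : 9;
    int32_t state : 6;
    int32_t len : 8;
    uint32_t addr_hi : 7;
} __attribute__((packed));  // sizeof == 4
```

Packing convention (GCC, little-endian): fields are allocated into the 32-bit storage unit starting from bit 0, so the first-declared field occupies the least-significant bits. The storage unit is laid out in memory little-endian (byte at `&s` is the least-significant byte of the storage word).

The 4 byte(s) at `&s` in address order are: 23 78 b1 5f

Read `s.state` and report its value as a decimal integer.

[0]=0x23 [1]=0x78 [2]=0xb1 [3]=0x5f (little-endian) → word 0x5fb17823
type:2 @ bit 0 → (0x5fb17823>>0)&0x3 = 0x3
opcode:9 @ bit 2 → (0x5fb17823>>2)&0x1ff = 0x8
state:6 @ bit 11 → (0x5fb17823>>11)&0x3f = 0x2f  ←
len:8 @ bit 17 → (0x5fb17823>>17)&0xff = 0xd8
addr_hi:7 @ bit 25 → (0x5fb17823>>25)&0x7f = 0x2f
state signed 6b, MSB=1: 47 - 64 = -17

-17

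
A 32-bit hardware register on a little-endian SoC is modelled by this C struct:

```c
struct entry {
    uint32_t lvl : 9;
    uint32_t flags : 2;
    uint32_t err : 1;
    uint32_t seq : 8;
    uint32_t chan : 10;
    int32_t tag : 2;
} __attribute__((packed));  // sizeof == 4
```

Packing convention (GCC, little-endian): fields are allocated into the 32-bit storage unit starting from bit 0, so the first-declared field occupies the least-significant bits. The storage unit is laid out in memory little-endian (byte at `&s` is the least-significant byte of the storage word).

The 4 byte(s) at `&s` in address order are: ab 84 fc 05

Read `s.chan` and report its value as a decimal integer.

95

[0]=0xab [1]=0x84 [2]=0xfc [3]=0x05 (little-endian) → word 0x05fc84ab
lvl [0+:9] = (word>>0) & 0x1ff = 171
flags [9+:2] = (word>>9) & 0x3 = 2
err [11+:1] = (word>>11) & 0x1 = 0
seq [12+:8] = (word>>12) & 0xff = 200
chan [20+:10] = (word>>20) & 0x3ff = 95  ←
tag [30+:2] = (word>>30) & 0x3 = 0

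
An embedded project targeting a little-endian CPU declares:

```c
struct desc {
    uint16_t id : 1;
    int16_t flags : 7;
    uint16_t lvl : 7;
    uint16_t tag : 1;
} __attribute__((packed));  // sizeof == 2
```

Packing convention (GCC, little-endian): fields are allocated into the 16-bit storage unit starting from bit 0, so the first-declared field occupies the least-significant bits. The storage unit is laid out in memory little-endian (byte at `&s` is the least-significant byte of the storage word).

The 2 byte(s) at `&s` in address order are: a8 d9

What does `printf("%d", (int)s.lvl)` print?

[0]=0xa8 [1]=0xd9 (little-endian) → word 0xd9a8
id:1 @ bit 0 → (0xd9a8>>0)&0x1 = 0x0
flags:7 @ bit 1 → (0xd9a8>>1)&0x7f = 0x54
lvl:7 @ bit 8 → (0xd9a8>>8)&0x7f = 0x59  ←
tag:1 @ bit 15 → (0xd9a8>>15)&0x1 = 0x1

89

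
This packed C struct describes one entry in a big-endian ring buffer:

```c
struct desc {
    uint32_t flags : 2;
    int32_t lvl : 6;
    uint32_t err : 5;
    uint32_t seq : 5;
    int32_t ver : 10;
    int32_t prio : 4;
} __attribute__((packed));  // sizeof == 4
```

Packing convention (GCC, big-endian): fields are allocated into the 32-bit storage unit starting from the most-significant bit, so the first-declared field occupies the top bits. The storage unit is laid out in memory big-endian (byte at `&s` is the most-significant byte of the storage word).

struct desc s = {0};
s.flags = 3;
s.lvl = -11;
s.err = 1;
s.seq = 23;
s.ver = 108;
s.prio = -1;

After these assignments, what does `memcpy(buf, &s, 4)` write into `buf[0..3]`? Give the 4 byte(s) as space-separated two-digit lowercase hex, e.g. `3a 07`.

flags (2b) val=3 bits=0x3 at bit 30: 0xc0000000
lvl (6b) val=-11 bits=0x35 at bit 24: 0xf5000000
err (5b) val=1 bits=0x1 at bit 19: 0xf5080000
seq (5b) val=23 bits=0x17 at bit 14: 0xf50dc000
ver (10b) val=108 bits=0x6c at bit 4: 0xf50dc6c0
prio (4b) val=-1 bits=0xf at bit 0: 0xf50dc6cf
word = 0xf50dc6cf → big-endian bytes:
  [0]=0xf5  [1]=0x0d  [2]=0xc6  [3]=0xcf

f5 0d c6 cf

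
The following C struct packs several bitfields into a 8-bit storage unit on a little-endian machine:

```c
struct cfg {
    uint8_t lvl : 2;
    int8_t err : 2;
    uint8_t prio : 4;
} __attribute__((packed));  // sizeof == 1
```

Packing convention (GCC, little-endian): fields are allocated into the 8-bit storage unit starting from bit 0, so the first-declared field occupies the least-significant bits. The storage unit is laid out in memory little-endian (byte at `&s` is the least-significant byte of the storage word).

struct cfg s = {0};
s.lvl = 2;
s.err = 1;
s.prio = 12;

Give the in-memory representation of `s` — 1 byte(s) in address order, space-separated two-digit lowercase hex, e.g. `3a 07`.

c6

lvl:2 = 2 → 0x2 << 0 → word 0x02
err:2 = 1 → 0x1 << 2 → word 0x06
prio:4 = 12 → 0xc << 4 → word 0xc6
word = 0xc6 → little-endian bytes:
  [0]=0xc6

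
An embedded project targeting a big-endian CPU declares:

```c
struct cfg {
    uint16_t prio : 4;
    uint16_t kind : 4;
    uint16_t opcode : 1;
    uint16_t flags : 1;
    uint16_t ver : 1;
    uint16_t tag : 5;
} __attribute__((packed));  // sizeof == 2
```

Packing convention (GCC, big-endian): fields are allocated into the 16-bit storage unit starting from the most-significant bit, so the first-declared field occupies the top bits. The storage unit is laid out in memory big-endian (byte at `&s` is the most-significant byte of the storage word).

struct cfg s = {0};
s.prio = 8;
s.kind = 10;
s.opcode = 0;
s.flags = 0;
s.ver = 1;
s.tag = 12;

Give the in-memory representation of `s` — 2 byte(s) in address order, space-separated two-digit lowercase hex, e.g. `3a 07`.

8a 2c

prio:4 = 8 → 0x8 << 12 → word 0x8000
kind:4 = 10 → 0xa << 8 → word 0x8a00
opcode:1 = 0 → 0x0 << 7 → word 0x8a00
flags:1 = 0 → 0x0 << 6 → word 0x8a00
ver:1 = 1 → 0x1 << 5 → word 0x8a20
tag:5 = 12 → 0xc << 0 → word 0x8a2c
word = 0x8a2c → big-endian bytes:
  [0]=0x8a  [1]=0x2c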